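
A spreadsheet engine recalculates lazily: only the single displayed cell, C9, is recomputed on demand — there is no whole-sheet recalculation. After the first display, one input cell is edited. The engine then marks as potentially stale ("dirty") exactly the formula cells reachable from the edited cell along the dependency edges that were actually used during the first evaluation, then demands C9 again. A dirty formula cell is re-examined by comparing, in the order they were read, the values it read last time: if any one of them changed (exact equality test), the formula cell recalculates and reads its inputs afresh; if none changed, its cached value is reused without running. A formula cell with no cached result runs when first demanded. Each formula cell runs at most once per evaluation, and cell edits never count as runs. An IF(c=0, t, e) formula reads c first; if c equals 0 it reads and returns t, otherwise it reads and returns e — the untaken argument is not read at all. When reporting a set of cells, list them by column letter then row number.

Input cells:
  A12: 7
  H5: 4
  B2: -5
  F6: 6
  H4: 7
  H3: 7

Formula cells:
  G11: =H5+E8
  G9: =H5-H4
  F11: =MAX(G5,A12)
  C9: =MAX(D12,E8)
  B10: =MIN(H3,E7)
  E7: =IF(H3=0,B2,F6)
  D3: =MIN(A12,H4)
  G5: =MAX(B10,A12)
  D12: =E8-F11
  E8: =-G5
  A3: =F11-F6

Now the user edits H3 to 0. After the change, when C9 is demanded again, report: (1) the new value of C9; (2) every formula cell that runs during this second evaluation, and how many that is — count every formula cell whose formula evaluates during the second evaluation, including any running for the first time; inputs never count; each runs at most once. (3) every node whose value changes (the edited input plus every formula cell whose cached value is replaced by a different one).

New value of C9: -7.
Formula cells that run: B10, E7, G5 — 3 in total.
Values that change: B10, E7, H3.
Key observation: the change is absorbed at G5 — it re-runs but produces the same value, and the output's value is unchanged.

First evaluation (everything demanded from the output):
  E7 = IF(H3=0: H3=7 -> else branch F6) = 6
  B10 = MIN(7, 6) = 6
  G5 = MAX(6, 7) = 7
  E8 = -(7) = -7
  F11 = MAX(7, 7) = 7
  D12 = -7 - 7 = -14
  C9 = MAX(-14, -7) = -7

Propagation after the edit:
  E7: runs — H3 7->0; result -5.
  B10: runs — H3 7->0; E7 6->-5; result -5.
  G5: runs — B10 6->-5; result 7 (same value as before).
  E8: checked — values it read are unchanged (G5 unchanged); reused cached -7 without running.
  F11: checked — values it read are unchanged (G5 unchanged, A12 unchanged); reused cached 7 without running.
  D12: checked — values it read are unchanged (E8 unchanged, F11 unchanged); reused cached -14 without running.
  C9: checked — values it read are unchanged (D12 unchanged, E8 unchanged); reused cached -7 without running.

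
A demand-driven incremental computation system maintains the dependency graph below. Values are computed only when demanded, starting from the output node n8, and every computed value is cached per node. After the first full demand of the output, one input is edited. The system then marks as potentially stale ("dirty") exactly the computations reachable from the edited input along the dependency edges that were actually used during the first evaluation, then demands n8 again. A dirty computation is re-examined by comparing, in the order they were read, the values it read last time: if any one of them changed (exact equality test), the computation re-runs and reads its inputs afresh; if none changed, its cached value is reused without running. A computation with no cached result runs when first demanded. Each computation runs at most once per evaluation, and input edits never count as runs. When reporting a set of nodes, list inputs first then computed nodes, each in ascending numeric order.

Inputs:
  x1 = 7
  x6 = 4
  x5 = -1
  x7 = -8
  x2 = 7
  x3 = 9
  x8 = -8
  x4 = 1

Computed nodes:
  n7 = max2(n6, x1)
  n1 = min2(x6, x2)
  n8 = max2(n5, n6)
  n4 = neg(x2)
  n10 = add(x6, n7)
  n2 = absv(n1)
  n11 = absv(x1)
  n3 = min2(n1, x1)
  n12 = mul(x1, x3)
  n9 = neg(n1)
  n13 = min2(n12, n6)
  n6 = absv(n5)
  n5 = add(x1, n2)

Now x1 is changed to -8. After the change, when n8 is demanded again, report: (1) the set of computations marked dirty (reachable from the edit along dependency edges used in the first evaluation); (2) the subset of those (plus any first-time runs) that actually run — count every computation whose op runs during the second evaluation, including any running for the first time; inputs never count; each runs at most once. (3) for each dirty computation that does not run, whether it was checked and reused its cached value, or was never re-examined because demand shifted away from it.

First evaluation (everything demanded from the output):
  n1 = min2(4, 7) = 4
  n2 = absv(4) = 4
  n5 = add(7, 4) = 11
  n6 = absv(11) = 11
  n8 = max2(11, 11) = 11

Propagation after the edit:
  n5: runs — x1 7->-8; result -4.
  n6: runs — n5 11->-4; result 4.
  n8: runs — n5 11->-4; n6 11->4; result 4.

Marked dirty: n5, n6, n8.
Computations that run: n5, n6, n8 — 3 in total.
Every dirty computation ran.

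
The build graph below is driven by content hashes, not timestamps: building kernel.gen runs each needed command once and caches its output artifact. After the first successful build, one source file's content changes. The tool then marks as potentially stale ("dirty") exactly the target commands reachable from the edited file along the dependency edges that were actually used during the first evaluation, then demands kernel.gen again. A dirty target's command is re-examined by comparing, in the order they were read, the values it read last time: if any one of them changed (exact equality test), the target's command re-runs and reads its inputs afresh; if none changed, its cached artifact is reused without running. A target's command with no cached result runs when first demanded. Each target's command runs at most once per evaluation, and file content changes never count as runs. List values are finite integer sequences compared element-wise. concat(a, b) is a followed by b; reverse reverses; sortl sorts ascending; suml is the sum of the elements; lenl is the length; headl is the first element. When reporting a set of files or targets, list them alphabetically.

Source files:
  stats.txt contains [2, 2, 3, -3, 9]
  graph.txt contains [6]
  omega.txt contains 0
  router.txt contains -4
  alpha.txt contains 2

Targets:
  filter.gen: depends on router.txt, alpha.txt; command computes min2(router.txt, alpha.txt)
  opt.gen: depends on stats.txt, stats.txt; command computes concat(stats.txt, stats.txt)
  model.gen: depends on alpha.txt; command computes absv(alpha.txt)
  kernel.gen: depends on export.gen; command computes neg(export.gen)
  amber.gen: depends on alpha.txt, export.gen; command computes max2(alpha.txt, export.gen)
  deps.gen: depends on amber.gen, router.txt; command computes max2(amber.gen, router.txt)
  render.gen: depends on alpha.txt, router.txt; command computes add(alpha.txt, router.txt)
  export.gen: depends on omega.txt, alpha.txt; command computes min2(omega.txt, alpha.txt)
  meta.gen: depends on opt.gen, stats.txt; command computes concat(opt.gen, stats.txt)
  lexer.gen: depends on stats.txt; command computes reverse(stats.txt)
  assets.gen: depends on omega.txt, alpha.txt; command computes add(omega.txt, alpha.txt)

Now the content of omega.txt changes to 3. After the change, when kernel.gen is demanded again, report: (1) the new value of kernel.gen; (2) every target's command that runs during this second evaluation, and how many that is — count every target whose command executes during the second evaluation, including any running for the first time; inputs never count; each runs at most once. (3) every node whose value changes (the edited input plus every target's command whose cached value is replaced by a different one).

kernel.gen now evaluates to -2.
Run set: export.gen, kernel.gen (2 run).
Changed values: export.gen, kernel.gen, omega.txt.

Initial pass — values computed on the first demand:
  export.gen = min2(0, 2) = 0
  kernel.gen = neg(0) = 0

Second demand — change propagation:
  export.gen: re-runs because omega.txt 0->3; new result 2.
  kernel.gen: re-runs because export.gen 0->2; new result -2.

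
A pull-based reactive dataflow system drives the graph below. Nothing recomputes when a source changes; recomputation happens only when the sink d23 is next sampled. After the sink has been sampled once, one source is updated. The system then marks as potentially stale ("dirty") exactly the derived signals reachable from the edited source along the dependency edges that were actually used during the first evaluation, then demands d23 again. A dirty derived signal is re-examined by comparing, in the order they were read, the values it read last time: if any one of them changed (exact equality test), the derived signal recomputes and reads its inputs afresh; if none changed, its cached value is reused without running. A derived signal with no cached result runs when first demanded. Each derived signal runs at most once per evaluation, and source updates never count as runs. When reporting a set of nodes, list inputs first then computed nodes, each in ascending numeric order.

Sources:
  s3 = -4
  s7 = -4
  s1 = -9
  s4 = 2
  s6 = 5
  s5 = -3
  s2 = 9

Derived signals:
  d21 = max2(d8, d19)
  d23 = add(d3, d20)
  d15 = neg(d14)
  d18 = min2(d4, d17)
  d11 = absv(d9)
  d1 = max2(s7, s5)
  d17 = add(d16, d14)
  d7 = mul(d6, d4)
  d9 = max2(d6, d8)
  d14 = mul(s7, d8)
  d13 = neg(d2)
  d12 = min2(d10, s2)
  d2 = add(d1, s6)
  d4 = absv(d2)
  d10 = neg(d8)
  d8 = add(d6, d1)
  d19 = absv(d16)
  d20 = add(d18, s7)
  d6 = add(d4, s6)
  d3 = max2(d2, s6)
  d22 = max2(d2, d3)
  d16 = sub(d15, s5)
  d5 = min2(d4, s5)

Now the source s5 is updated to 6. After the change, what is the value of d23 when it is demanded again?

First evaluation (everything demanded from the output):
  d1 = max2(-4, -3) = -3
  d2 = add(-3, 5) = 2
  d3 = max2(2, 5) = 5
  d4 = absv(2) = 2
  d6 = add(2, 5) = 7
  d8 = add(7, -3) = 4
  d14 = mul(-4, 4) = -16
  d15 = neg(-16) = 16
  d16 = sub(16, -3) = 19
  d17 = add(19, -16) = 3
  d18 = min2(2, 3) = 2
  d20 = add(2, -4) = -2
  d23 = add(5, -2) = 3

Propagation after the edit:
  d1: runs — s5 -3->6; result 6.
  d2: runs — d1 -3->6; result 11.
  d3: runs — d2 2->11; result 11.
  d4: runs — d2 2->11; result 11.
  d6: runs — d4 2->11; result 16.
  d8: runs — d6 7->16; d1 -3->6; result 22.
  d14: runs — d8 4->22; result -88.
  d15: runs — d14 -16->-88; result 88.
  d16: runs — d15 16->88; s5 -3->6; result 82.
  d17: runs — d16 19->82; d14 -16->-88; result -6.
  d18: runs — d4 2->11; d17 3->-6; result -6.
  d20: runs — d18 2->-6; result -10.
  d23: runs — d3 5->11; d20 -2->-10; result 1.

New value of d23: 1.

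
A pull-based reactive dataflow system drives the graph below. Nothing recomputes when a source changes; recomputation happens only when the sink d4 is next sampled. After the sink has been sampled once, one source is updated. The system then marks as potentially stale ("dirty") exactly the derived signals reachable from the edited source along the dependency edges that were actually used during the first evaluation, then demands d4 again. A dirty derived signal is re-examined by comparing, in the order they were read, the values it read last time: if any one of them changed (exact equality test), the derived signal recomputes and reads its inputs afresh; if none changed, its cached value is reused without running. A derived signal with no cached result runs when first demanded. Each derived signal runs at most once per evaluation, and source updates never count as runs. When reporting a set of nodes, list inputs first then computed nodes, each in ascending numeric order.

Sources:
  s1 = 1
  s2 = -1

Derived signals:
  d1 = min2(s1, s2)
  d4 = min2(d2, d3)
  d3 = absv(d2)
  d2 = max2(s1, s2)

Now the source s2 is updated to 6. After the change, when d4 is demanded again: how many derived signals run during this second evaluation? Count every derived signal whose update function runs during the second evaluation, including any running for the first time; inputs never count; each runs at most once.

Derived signals that run: d2, d3, d4 — 3 in total.

First evaluation (everything demanded from the output):
  d2 = max2(1, -1) = 1
  d3 = absv(1) = 1
  d4 = min2(1, 1) = 1

Propagation after the edit:
  d2: runs — s2 -1->6; result 6.
  d3: runs — d2 1->6; result 6.
  d4: runs — d2 1->6; d3 1->6; result 6.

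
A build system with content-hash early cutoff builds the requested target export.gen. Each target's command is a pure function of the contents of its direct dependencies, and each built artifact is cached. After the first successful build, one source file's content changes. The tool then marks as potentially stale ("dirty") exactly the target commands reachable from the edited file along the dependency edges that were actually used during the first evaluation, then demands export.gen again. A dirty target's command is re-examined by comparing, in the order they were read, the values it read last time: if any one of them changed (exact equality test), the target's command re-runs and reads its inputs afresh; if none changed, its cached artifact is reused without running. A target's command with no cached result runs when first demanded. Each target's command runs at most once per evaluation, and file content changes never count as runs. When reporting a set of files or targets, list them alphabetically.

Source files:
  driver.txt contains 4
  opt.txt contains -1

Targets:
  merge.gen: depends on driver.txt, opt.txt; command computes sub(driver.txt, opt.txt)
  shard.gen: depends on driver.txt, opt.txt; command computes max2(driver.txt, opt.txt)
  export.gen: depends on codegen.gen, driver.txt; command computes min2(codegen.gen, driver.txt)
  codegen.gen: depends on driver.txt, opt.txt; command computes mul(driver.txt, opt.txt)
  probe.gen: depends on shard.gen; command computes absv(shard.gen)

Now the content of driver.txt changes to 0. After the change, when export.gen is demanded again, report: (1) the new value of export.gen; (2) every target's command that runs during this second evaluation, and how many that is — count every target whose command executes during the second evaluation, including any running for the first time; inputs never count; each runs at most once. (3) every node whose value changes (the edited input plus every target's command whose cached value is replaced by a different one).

First evaluation (everything demanded from the output):
  codegen.gen = mul(4, -1) = -4
  export.gen = min2(-4, 4) = -4

Propagation after the edit:
  codegen.gen: runs — driver.txt 4->0; result 0.
  export.gen: runs — codegen.gen -4->0; driver.txt 4->0; result 0.

New value of export.gen: 0.
Target commands that run: codegen.gen, export.gen — 2 in total.
Values that change: codegen.gen, driver.txt, export.gen.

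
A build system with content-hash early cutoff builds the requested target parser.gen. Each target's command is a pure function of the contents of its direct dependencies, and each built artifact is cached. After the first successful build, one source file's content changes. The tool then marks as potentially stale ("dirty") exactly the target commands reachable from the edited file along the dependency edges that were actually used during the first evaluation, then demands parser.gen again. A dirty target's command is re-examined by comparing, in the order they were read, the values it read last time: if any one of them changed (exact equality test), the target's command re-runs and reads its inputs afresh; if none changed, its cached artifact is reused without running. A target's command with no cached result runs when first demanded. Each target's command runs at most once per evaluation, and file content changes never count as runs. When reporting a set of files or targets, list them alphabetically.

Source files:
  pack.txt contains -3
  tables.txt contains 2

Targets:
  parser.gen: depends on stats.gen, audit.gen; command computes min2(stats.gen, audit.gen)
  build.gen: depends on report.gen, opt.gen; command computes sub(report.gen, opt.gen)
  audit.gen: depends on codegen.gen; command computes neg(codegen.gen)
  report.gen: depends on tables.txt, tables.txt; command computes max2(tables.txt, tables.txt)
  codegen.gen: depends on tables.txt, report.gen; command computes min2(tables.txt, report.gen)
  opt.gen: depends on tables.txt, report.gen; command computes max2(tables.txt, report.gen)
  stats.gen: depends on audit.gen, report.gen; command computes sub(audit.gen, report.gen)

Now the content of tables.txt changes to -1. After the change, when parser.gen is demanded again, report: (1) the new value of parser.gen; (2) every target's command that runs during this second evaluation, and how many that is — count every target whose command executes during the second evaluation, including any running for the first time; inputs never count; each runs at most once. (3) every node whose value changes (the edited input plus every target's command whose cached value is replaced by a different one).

New value of parser.gen: 1.
Target commands that run: audit.gen, codegen.gen, parser.gen, report.gen, stats.gen — 5 in total.
Values that change: audit.gen, codegen.gen, parser.gen, report.gen, stats.gen, tables.txt.

First evaluation (everything demanded from the output):
  report.gen = max2(2, 2) = 2
  codegen.gen = min2(2, 2) = 2
  audit.gen = neg(2) = -2
  stats.gen = sub(-2, 2) = -4
  parser.gen = min2(-4, -2) = -4

Propagation after the edit:
  report.gen: runs — tables.txt 2->-1; tables.txt 2->-1; result -1.
  codegen.gen: runs — tables.txt 2->-1; report.gen 2->-1; result -1.
  audit.gen: runs — codegen.gen 2->-1; result 1.
  stats.gen: runs — audit.gen -2->1; report.gen 2->-1; result 2.
  parser.gen: runs — stats.gen -4->2; audit.gen -2->1; result 1.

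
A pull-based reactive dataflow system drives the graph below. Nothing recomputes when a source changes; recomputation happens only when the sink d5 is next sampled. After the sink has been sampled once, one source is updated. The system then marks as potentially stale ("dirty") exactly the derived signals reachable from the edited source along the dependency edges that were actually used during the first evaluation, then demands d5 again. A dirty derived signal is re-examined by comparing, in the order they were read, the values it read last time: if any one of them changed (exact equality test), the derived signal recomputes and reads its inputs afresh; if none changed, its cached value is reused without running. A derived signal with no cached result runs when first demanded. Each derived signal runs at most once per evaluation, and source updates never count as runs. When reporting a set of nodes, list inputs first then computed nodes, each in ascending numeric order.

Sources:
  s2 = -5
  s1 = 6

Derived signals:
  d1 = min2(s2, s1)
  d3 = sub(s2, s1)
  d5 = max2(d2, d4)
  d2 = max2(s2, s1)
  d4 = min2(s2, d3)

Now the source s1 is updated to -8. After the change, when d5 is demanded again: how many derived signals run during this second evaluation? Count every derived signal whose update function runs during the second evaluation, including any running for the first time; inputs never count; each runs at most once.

Derived signals that run: d2, d3, d4, d5 — 4 in total.

First evaluation (everything demanded from the output):
  d2 = max2(-5, 6) = 6
  d3 = sub(-5, 6) = -11
  d4 = min2(-5, -11) = -11
  d5 = max2(6, -11) = 6

Propagation after the edit:
  d2: runs — s1 6->-8; result -5.
  d3: runs — s1 6->-8; result 3.
  d4: runs — d3 -11->3; result -5.
  d5: runs — d2 6->-5; d4 -11->-5; result -5.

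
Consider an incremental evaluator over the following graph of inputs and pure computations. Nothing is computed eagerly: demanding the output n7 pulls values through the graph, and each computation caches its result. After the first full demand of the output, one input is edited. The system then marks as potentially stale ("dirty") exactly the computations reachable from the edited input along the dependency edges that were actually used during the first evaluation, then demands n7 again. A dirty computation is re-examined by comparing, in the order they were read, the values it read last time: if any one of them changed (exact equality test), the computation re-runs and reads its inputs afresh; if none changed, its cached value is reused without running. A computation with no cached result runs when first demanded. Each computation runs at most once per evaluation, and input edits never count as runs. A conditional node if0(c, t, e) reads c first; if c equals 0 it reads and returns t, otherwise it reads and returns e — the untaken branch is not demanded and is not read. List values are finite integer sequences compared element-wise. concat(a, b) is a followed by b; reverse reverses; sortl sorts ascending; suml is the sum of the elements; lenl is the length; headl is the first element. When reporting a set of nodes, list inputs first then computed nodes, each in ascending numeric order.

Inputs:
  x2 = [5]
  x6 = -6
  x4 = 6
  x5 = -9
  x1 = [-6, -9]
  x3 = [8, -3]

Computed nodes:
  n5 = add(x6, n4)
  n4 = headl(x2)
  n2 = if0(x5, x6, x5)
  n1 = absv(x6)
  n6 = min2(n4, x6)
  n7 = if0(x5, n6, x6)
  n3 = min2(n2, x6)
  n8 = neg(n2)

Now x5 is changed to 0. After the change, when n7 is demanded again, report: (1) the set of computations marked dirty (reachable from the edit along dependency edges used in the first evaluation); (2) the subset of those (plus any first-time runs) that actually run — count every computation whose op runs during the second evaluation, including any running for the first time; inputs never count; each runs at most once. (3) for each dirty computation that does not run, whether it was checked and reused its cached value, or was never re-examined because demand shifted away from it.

Dirty set: n7.
Run set: n4, n6, n7 (3 run).
All dirty computations ended up running.
The important point: the flipped condition pulls in fresh nodes; n4, n6 run for the first time.

Initial pass — values computed on the first demand:
  n7 = if0(x5=-9 -> else branch x6) = -6

Second demand — change propagation:
  n4: newly demanded (no cache) — executes and yields 5.
  n6: newly demanded (no cache) — executes and yields -6.
  n7: re-runs because x5 -9->0; new result -6 (unchanged).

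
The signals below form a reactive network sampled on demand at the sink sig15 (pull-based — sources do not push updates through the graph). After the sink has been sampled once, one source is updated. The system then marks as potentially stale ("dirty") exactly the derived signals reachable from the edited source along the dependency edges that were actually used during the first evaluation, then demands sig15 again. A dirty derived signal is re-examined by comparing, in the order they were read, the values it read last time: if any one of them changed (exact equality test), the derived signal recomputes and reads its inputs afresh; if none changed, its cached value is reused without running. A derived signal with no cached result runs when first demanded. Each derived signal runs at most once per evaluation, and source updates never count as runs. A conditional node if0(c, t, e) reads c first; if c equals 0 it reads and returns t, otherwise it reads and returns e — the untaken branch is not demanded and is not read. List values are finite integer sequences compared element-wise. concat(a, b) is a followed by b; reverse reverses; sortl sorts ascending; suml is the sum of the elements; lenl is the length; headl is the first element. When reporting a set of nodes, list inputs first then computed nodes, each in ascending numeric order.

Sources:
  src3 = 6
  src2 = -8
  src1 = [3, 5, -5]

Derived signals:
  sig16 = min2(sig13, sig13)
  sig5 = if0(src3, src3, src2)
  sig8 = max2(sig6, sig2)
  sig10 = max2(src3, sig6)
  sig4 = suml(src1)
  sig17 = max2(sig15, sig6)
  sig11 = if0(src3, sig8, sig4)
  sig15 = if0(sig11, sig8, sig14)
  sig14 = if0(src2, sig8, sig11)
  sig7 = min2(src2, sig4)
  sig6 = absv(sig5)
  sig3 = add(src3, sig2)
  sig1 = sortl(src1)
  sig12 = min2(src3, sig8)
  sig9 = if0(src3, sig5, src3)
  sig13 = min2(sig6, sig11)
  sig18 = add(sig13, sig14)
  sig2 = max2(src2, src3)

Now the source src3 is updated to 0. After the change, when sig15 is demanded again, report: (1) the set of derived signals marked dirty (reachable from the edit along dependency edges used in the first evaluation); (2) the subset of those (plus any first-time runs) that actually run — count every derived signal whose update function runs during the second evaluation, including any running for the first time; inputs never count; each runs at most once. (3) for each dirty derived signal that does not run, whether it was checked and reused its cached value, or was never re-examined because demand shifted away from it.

Initial pass — values computed on the first demand:
  sig4 = suml([3, 5, -5]) = 3
  sig11 = if0(src3=6 -> else branch sig4) = 3
  sig14 = if0(src2=-8 -> else branch sig11) = 3
  sig15 = if0(sig11=3 -> else branch sig14) = 3

Second demand — change propagation:
  sig2: newly demanded (no cache) — executes and yields 0.
  sig5: newly demanded (no cache) — executes and yields 0.
  sig6: newly demanded (no cache) — executes and yields 0.
  sig8: newly demanded (no cache) — executes and yields 0.
  sig11: re-runs because src3 6->0; new result 0.
  sig14: dirty yet unreached — the second evaluation never asks for it.
  sig15: re-runs because sig11 3->0; new result 0.

The important point: the flipped condition redirects demand; sig14 is left stale, never re-checked.

Dirty set: sig11, sig14, sig15.
Run set: sig2, sig5, sig6, sig8, sig11, sig15 (6 run).
Left stale — demand moved off them: sig14.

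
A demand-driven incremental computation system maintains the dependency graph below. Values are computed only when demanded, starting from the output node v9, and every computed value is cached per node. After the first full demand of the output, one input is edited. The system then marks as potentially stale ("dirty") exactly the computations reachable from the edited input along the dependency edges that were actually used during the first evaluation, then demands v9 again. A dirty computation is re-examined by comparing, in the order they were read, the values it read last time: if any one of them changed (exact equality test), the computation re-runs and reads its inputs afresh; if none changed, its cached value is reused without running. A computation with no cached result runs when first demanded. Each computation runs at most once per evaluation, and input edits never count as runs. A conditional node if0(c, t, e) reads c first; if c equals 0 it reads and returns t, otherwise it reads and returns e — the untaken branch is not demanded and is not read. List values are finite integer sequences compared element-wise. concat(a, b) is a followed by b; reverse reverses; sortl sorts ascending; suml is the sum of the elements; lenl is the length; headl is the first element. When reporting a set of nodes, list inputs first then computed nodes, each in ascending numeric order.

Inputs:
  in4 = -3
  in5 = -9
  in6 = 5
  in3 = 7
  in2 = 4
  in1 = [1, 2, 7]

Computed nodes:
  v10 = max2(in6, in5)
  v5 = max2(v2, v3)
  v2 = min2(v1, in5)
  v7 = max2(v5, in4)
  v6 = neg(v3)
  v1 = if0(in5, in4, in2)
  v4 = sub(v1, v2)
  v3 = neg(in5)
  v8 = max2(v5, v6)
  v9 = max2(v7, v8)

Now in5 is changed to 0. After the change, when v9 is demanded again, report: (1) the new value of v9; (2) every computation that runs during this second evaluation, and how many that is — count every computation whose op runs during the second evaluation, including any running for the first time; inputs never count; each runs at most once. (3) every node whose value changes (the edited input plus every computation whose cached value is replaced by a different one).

First evaluation (everything demanded from the output):
  v1 = if0(in5=-9 -> else branch in2) = 4
  v2 = min2(4, -9) = -9
  v3 = neg(-9) = 9
  v5 = max2(-9, 9) = 9
  v6 = neg(9) = -9
  v7 = max2(9, -3) = 9
  v8 = max2(9, -9) = 9
  v9 = max2(9, 9) = 9

Propagation after the edit:
  v1: runs — in5 -9->0; result -3.
  v2: runs — v1 4->-3; in5 -9->0; result -3.
  v3: runs — in5 -9->0; result 0.
  v5: runs — v2 -9->-3; v3 9->0; result 0.
  v6: runs — v3 9->0; result 0.
  v7: runs — v5 9->0; result 0.
  v8: runs — v5 9->0; v6 -9->0; result 0.
  v9: runs — v7 9->0; v8 9->0; result 0.

New value of v9: 0.
Computations that run: v1, v2, v3, v5, v6, v7, v8, v9 — 8 in total.
Values that change: in5, v1, v2, v3, v5, v6, v7, v8, v9.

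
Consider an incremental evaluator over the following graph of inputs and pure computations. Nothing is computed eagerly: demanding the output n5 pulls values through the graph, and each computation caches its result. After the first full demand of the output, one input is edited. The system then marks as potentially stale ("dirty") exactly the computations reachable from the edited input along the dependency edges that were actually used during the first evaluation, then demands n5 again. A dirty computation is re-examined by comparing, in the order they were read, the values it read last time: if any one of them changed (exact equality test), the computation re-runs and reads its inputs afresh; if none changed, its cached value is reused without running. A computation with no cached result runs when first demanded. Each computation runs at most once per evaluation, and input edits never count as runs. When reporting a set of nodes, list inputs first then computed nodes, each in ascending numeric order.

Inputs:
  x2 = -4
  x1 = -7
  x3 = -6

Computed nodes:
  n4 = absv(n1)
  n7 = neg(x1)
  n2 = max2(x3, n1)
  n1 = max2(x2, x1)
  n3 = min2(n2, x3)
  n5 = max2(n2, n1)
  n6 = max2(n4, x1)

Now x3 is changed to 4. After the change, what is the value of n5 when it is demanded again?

Initial pass — values computed on the first demand:
  n1 = max2(-4, -7) = -4
  n2 = max2(-6, -4) = -4
  n5 = max2(-4, -4) = -4

Second demand — change propagation:
  n2: re-runs because x3 -6->4; new result 4.
  n5: re-runs because n2 -4->4; new result 4.

n5 now evaluates to 4.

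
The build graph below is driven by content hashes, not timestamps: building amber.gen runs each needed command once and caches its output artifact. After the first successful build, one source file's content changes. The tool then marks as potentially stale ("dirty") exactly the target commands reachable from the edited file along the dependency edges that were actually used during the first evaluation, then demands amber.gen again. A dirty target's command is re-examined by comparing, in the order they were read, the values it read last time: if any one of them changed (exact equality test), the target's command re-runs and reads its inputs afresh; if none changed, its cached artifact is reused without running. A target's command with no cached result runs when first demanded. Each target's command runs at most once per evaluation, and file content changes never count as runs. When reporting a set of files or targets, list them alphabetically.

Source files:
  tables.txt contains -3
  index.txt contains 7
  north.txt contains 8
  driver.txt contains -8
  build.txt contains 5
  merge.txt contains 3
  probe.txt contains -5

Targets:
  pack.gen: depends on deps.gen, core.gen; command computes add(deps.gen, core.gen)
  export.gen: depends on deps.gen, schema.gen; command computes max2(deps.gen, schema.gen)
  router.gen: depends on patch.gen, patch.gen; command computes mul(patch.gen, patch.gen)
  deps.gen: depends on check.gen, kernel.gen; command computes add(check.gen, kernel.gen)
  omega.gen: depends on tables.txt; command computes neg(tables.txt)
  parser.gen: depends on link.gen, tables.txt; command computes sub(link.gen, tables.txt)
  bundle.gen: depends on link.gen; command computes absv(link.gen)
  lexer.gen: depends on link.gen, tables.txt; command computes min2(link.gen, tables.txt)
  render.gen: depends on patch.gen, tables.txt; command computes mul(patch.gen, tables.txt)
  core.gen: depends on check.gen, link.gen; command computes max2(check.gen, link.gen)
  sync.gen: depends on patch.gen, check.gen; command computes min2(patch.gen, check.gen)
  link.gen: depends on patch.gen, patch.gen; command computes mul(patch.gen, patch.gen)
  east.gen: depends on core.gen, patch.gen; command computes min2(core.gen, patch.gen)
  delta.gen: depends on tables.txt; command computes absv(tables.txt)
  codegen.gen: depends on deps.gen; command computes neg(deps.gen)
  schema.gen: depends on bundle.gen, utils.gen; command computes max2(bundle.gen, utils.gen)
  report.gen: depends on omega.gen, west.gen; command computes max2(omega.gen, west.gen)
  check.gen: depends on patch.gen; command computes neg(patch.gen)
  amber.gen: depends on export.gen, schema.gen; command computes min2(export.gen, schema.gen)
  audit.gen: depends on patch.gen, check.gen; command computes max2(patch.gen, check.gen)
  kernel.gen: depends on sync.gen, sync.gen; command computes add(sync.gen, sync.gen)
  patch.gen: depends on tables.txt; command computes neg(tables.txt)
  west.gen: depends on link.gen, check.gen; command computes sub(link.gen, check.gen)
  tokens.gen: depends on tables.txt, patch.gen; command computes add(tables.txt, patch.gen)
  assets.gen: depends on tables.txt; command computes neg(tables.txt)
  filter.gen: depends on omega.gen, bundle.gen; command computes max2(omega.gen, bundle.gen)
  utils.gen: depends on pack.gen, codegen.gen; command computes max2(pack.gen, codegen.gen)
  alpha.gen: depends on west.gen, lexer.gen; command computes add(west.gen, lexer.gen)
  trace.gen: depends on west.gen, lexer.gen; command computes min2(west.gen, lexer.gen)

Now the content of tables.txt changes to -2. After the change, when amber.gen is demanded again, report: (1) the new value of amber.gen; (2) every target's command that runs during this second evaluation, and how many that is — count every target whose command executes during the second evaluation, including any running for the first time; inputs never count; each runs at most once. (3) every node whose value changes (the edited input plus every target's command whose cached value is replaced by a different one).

amber.gen now evaluates to 6.
Run set: amber.gen, bundle.gen, check.gen, codegen.gen, core.gen, deps.gen, export.gen, kernel.gen, link.gen, pack.gen, patch.gen, schema.gen, sync.gen, utils.gen (14 run).
Changed values: amber.gen, bundle.gen, check.gen, codegen.gen, core.gen, deps.gen, export.gen, kernel.gen, link.gen, pack.gen, patch.gen, schema.gen, sync.gen, tables.txt, utils.gen.

Initial pass — values computed on the first demand:
  patch.gen = neg(-3) = 3
  check.gen = neg(3) = -3
  link.gen = mul(3, 3) = 9
  bundle.gen = absv(9) = 9
  core.gen = max2(-3, 9) = 9
  sync.gen = min2(3, -3) = -3
  kernel.gen = add(-3, -3) = -6
  deps.gen = add(-3, -6) = -9
  codegen.gen = neg(-9) = 9
  pack.gen = add(-9, 9) = 0
  utils.gen = max2(0, 9) = 9
  schema.gen = max2(9, 9) = 9
  export.gen = max2(-9, 9) = 9
  amber.gen = min2(9, 9) = 9

Second demand — change propagation:
  patch.gen: re-runs because tables.txt -3->-2; new result 2.
  check.gen: re-runs because patch.gen 3->2; new result -2.
  link.gen: re-runs because patch.gen 3->2; patch.gen 3->2; new result 4.
  bundle.gen: re-runs because link.gen 9->4; new result 4.
  core.gen: re-runs because check.gen -3->-2; link.gen 9->4; new result 4.
  sync.gen: re-runs because patch.gen 3->2; check.gen -3->-2; new result -2.
  kernel.gen: re-runs because sync.gen -3->-2; sync.gen -3->-2; new result -4.
  deps.gen: re-runs because check.gen -3->-2; kernel.gen -6->-4; new result -6.
  codegen.gen: re-runs because deps.gen -9->-6; new result 6.
  pack.gen: re-runs because deps.gen -9->-6; core.gen 9->4; new result -2.
  utils.gen: re-runs because pack.gen 0->-2; codegen.gen 9->6; new result 6.
  schema.gen: re-runs because bundle.gen 9->4; utils.gen 9->6; new result 6.
  export.gen: re-runs because deps.gen -9->-6; schema.gen 9->6; new result 6.
  amber.gen: re-runs because export.gen 9->6; schema.gen 9->6; new result 6.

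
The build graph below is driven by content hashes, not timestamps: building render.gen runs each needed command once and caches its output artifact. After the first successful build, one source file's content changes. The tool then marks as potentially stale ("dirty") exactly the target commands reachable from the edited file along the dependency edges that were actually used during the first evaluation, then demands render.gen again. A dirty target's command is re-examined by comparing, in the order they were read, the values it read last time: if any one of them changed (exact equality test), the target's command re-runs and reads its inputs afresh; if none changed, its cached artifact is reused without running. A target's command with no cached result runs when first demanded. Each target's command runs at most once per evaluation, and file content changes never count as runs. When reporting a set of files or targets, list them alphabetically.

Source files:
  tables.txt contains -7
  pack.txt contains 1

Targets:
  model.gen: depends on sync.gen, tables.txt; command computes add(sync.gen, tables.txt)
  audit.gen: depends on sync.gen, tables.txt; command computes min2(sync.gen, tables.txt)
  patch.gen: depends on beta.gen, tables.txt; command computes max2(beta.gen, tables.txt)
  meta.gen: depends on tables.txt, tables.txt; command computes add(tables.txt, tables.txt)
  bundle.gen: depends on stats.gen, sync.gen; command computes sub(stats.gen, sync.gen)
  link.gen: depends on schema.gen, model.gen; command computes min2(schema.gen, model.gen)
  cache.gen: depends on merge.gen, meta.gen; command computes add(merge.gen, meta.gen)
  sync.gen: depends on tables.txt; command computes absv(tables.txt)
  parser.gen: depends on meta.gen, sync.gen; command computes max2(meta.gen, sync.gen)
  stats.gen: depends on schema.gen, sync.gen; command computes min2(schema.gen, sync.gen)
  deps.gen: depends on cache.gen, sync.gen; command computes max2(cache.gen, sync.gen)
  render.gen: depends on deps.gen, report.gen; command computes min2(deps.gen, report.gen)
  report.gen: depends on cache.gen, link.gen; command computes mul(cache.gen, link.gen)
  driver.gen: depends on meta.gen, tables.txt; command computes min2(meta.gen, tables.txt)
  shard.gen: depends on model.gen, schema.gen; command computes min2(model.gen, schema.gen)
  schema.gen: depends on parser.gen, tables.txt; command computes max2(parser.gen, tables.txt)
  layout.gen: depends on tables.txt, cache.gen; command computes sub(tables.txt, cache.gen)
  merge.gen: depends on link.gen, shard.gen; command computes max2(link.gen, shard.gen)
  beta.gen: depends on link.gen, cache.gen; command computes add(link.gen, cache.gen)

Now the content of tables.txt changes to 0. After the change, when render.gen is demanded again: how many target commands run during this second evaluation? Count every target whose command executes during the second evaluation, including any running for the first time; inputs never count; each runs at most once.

Run set: cache.gen, deps.gen, link.gen, meta.gen, model.gen, parser.gen, render.gen, report.gen, schema.gen, shard.gen, sync.gen (11 run).
The important point: at merge.gen every value read last time is unchanged, so the dirty flag clears without a run.

Initial pass — values computed on the first demand:
  meta.gen = add(-7, -7) = -14
  sync.gen = absv(-7) = 7
  model.gen = add(7, -7) = 0
  parser.gen = max2(-14, 7) = 7
  schema.gen = max2(7, -7) = 7
  link.gen = min2(7, 0) = 0
  shard.gen = min2(0, 7) = 0
  merge.gen = max2(0, 0) = 0
  cache.gen = add(0, -14) = -14
  deps.gen = max2(-14, 7) = 7
  report.gen = mul(-14, 0) = 0
  render.gen = min2(7, 0) = 0

Second demand — change propagation:
  meta.gen: re-runs because tables.txt -7->0; tables.txt -7->0; new result 0.
  sync.gen: re-runs because tables.txt -7->0; new result 0.
  model.gen: re-runs because sync.gen 7->0; tables.txt -7->0; new result 0 (unchanged).
  parser.gen: re-runs because meta.gen -14->0; sync.gen 7->0; new result 0.
  schema.gen: re-runs because parser.gen 7->0; tables.txt -7->0; new result 0.
  link.gen: re-runs because schema.gen 7->0; new result 0 (unchanged).
  shard.gen: re-runs because schema.gen 7->0; new result 0 (unchanged).
  merge.gen: re-examined; everything it read last time is the same (link.gen unchanged, shard.gen unchanged) — cache 0 kept, no run.
  cache.gen: re-runs because meta.gen -14->0; new result 0.
  deps.gen: re-runs because cache.gen -14->0; sync.gen 7->0; new result 0.
  report.gen: re-runs because cache.gen -14->0; new result 0 (unchanged).
  render.gen: re-runs because deps.gen 7->0; new result 0 (unchanged).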